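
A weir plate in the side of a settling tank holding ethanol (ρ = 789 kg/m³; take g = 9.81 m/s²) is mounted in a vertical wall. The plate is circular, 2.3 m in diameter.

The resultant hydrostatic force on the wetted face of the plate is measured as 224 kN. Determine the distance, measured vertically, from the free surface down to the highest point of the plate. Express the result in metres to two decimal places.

d_top ≈ 5.82 m

γ = ρg = 789 × 9.81 / 1000 = 7.74009 kN/m³.
A = π(1.15)² = 4.15476 m².
From F = γ·h_c·A, the centroid depth is h_c = 224/(7.74009 × 4.15476) = 6.96556 m.
The centroid is at the centre, 1.15 m below the top of the plate, so the highest point sits at h_top = 6.96556 − 1.15 = 5.81556 m below the surface.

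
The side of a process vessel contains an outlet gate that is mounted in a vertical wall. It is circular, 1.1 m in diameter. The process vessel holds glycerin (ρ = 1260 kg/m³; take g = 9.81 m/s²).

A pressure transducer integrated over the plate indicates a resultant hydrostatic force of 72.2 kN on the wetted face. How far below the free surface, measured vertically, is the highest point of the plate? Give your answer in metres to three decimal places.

γ = ρg = 1260 × 9.81 / 1000 = 12.3606 kN/m³.
A = π(0.55)² = 0.950332 m².
From F = γ·h_c·A, the centroid depth is h_c = 72.2/(12.3606 × 0.950332) = 6.14642 m.
The centroid is at the centre, 0.55 m below the top of the plate, so the highest point sits at h_top = 6.14642 − 0.55 = 5.59642 m below the surface.

d_top ≈ 5.596 m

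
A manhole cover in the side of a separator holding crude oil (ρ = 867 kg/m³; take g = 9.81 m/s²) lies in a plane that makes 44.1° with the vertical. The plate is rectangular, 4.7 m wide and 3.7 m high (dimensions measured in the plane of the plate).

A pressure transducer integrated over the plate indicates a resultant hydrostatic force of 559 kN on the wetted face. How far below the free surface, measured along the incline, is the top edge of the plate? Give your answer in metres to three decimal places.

γ = ρg = 867 × 9.81 / 1000 = 8.50527 kN/m³.
A = 4.7 × 3.7 = 17.39 m².
From F = γ·h_c·A, the centroid depth is h_c = 559/(8.50527 × 17.39) = 3.77941 m.
The plate makes 44.1° with the vertical, i.e. θ = 90° − 44.1° = 45.9° to the horizontal. Measuring y along the incline from the free-surface line, vertical depth h = y·sinθ with sinθ = 0.718126.
Along the incline, y_c = h_c/sinθ = 3.77941/0.718126 = 5.26288 m.
The centroid lies 3.7/2 = 1.85 m below the top edge, so the top edge sits at y_top = 5.26288 − 1.85 = 3.41288 m along the incline.

y_top ≈ 3.413 m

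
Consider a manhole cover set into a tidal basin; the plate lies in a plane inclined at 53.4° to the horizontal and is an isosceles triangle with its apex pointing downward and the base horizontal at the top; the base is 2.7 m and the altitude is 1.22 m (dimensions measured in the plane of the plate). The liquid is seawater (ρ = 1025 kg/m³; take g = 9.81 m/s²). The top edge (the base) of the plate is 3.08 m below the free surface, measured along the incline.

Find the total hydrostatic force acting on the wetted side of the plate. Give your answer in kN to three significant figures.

F ≈ 46.4 kN

γ = ρg = 1025 × 9.81 / 1000 = 10.05525 kN/m³.
Let θ = 53.4° be the plate's angle to the horizontal; measure y along the incline from where the plane meets the free surface. Vertical depth h = y·sinθ with sinθ = 0.802817.
With the apex down, the centroid sits h/3 = 1.22/3 = 0.406667 m below the base (the top edge), so y_c = 3.08 + 0.406667 = 3.48667 m and h_c = 3.48667 × 0.802817 = 2.79916 m.
A = ½ × 2.7 × 1.22 = 1.647 m².
Resultant F = γ·h_c·A = 10.05525 × 2.79916 × 1.647 = 46.3569 kN.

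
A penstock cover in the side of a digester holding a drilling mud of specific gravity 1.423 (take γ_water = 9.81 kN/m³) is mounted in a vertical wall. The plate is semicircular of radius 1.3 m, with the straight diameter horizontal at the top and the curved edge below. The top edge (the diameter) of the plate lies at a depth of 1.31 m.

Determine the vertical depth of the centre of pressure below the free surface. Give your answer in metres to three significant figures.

γ = 1.423 × 9.81 = 13.95963 kN/m³.
The centroid of a semicircle lies 4r/(3π) = 0.551737 m from the diameter, here below the top edge, so the centroid depth is h_c = 1.31 + 0.551737 = 1.86174 m.
A = πr²/2 = π × 1.3²/2 = 2.65465 m².
Resultant F = γ·h_c·A = 13.95963 × 1.86174 × 2.65465 = 68.9922 kN.
I_c = (π/8 − 8/(9π))·r⁴ = 0.109757 × 1.3⁴ = 0.313477 m⁴.
Centre of pressure: y_p = y_c + I_c/(y_c·A) = 1.86174 + 0.313477/(1.86174 × 2.65465) = 1.86174 + 0.0634278 = 1.92517 m along the plane.

h_p = 1.93 m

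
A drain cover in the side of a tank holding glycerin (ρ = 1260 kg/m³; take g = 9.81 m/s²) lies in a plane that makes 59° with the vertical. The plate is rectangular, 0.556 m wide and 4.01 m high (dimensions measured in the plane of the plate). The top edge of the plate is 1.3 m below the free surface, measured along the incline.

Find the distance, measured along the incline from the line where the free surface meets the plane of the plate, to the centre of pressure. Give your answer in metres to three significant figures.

y_p = 3.71 m

γ = ρg = 1260 × 9.81 / 1000 = 12.3606 kN/m³.
The plate makes 59° with the vertical, i.e. θ = 90° − 59° = 31° to the horizontal. Measuring y along the incline from the free-surface line, vertical depth h = y·sinθ with sinθ = 0.515038.
The centroid lies 4.01/2 = 2.005 m below the top edge, so y_c = 1.3 + 2.005 = 3.305 m and h_c = 3.305 × 0.515038 = 1.7022 m.
A = 0.556 × 4.01 = 2.22956 m².
Resultant F = γ·h_c·A = 12.3606 × 1.7022 × 2.22956 = 46.9104 kN.
I_c = b·h³/12 = 0.556 × 4.01³/12 = 2.98763 m⁴.
Centre of pressure: y_p = y_c + I_c/(y_c·A) = 3.305 + 2.98763/(3.305 × 2.22956) = 3.305 + 0.405449 = 3.71045 m along the plane.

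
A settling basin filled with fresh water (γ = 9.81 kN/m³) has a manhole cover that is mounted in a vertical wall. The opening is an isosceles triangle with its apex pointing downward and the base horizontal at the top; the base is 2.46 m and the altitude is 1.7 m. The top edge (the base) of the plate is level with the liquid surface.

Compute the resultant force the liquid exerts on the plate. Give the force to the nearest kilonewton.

γ = 9.81 kN/m³.
With the apex down, the centroid sits h/3 = 1.7/3 = 0.566667 m below the base (the top edge), so the centroid depth is h_c = 0.566667 m.
A = ½ × 2.46 × 1.7 = 2.091 m².
Resultant F = γ·h_c·A = 9.81 × 0.566667 × 2.091 = 11.6239 kN.

F ≈ 12 kN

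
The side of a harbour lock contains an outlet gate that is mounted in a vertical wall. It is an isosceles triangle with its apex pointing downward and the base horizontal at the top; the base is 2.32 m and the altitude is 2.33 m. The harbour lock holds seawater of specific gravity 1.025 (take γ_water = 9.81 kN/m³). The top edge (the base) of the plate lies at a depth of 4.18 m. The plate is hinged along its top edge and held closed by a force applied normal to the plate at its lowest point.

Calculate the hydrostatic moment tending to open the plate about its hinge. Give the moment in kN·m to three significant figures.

M ≈ 113 kN·m

γ = 1.025 × 9.81 = 10.05525 kN/m³.
With the apex down, the centroid sits h/3 = 2.33/3 = 0.776667 m below the base (the top edge), so the centroid depth is h_c = 4.18 + 0.776667 = 4.95667 m.
A = ½ × 2.32 × 2.33 = 2.7028 m².
Resultant F = γ·h_c·A = 10.05525 × 4.95667 × 2.7028 = 134.709 kN.
I_c = b·h³/36 = 2.32 × 2.33³/36 = 0.815179 m⁴.
Centre of pressure: y_p = y_c + I_c/(y_c·A) = 4.95667 + 0.815179/(4.95667 × 2.7028) = 4.95667 + 0.0608484 = 5.01752 m along the plane.
The resultant acts 0.776667 + 0.0608484 = 0.837515 m (along the plate) below the hinge at the top edge, so the moment about the hinge is M = F × 0.837515 = 134.709 × 0.837515 = 112.821 kN·m.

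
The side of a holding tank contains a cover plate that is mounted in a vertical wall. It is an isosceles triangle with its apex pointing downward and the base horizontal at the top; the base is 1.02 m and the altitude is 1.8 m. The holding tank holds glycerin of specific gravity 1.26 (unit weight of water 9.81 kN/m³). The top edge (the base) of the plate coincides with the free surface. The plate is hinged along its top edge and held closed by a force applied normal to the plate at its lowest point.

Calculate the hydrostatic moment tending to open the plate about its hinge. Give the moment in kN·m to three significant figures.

M ≈ 6.13 kN·m

γ = 1.26 × 9.81 = 12.3606 kN/m³.
With the apex down, the centroid sits h/3 = 1.8/3 = 0.6 m below the base (the top edge), so the centroid depth is h_c = 0.6 m.
A = ½ × 1.02 × 1.8 = 0.918 m².
Resultant F = γ·h_c·A = 12.3606 × 0.6 × 0.918 = 6.80822 kN.
I_c = b·h³/36 = 1.02 × 1.8³/36 = 0.16524 m⁴.
Centre of pressure: y_p = y_c + I_c/(y_c·A) = 0.6 + 0.16524/(0.6 × 0.918) = 0.6 + 0.3 = 0.9 m along the plane.
The resultant acts 0.6 + 0.3 = 0.9 m (along the plate) below the hinge at the top edge, so the moment about the hinge is M = F × 0.9 = 6.80822 × 0.9 = 6.1274 kN·m.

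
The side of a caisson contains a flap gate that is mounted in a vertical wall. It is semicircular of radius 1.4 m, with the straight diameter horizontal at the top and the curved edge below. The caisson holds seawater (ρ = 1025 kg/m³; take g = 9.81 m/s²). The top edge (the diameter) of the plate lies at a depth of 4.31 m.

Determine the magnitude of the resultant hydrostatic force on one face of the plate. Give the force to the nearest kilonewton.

F ≈ 152 kN

γ = ρg = 1025 × 9.81 / 1000 = 10.05525 kN/m³.
The centroid of a semicircle lies 4r/(3π) = 0.594178 m from the diameter, here below the top edge, so the centroid depth is h_c = 4.31 + 0.594178 = 4.90418 m.
A = πr²/2 = π × 1.4²/2 = 3.07876 m².
Resultant F = γ·h_c·A = 10.05525 × 4.90418 × 3.07876 = 151.822 kN.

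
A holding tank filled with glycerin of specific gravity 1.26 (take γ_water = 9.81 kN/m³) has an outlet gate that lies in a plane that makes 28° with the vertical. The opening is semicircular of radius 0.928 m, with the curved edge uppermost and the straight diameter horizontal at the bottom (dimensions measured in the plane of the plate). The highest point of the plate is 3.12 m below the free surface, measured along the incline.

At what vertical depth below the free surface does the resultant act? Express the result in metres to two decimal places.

γ = 1.26 × 9.81 = 12.3606 kN/m³.
The plate makes 28° with the vertical, i.e. θ = 90° − 28° = 62° to the horizontal. Measuring y along the incline from the free-surface line, vertical depth h = y·sinθ with sinθ = 0.882948.
The centroid lies 4r/(3π) = 0.393855 m above the diameter, so r − 4r/(3π) = 0.928 − 0.393855 = 0.534145 m below the topmost point, so y_c = 3.12 + 0.534145 = 3.65415 m and h_c = 3.65415 × 0.882948 = 3.22642 m.
A = πr²/2 = π × 0.928²/2 = 1.35274 m².
Resultant F = γ·h_c·A = 12.3606 × 3.22642 × 1.35274 = 53.9479 kN.
I_c = (π/8 − 8/(9π))·r⁴ = 0.109757 × 0.928⁴ = 0.0813999 m⁴.
Centre of pressure: y_p = y_c + I_c/(y_c·A) = 3.65415 + 0.0813999/(3.65415 × 1.35274) = 3.65415 + 0.0164673 = 3.67062 m along the plane.
Vertically, h_p = y_p·sinθ = 3.67062 × 0.882948 = 3.24097 m.

h_p = 3.24 m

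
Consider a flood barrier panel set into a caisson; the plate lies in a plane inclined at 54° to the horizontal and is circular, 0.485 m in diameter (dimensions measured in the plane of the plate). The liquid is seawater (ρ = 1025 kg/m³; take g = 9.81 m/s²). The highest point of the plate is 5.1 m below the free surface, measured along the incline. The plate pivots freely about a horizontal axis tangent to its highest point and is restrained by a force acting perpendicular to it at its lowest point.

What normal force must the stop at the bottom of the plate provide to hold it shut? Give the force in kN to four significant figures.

γ = ρg = 1025 × 9.81 / 1000 = 10.05525 kN/m³.
Let θ = 54° be the plate's angle to the horizontal; measure y along the incline from where the plane meets the free surface. Vertical depth h = y·sinθ with sinθ = 0.809017.
The centroid is at the centre, 0.2425 m below the top of the plate, so y_c = 5.1 + 0.2425 = 5.3425 m and h_c = 5.3425 × 0.809017 = 4.32217 m.
A = π(0.2425)² = 0.184745 m².
Resultant F = γ·h_c·A = 10.05525 × 4.32217 × 0.184745 = 8.02911 kN.
I_c = πr⁴/4 = π × 0.2425⁴/4 = 0.00271604 m⁴.
Centre of pressure: y_p = y_c + I_c/(y_c·A) = 5.3425 + 0.00271604/(5.3425 × 0.184745) = 5.3425 + 0.00275181 = 5.34525 m along the plane.
The resultant acts 0.2425 + 0.00275181 = 0.245252 m (along the plate) below the hinge at the top edge, so the moment about the hinge is M = F × 0.245252 = 8.02911 × 0.245252 = 1.96916 kN·m.
A normal force at the bottom, 0.485 m from the hinge, must supply this moment: P = 1.96916/0.485 = 4.06012 kN.

P ≈ 4.060 kN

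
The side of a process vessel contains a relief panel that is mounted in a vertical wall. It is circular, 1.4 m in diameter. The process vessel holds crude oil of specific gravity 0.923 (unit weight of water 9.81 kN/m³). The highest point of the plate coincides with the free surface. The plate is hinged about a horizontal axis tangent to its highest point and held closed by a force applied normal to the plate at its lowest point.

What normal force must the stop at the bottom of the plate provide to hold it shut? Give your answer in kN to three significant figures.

γ = 0.923 × 9.81 = 9.05463 kN/m³.
The centroid is at the centre, 0.7 m below the top of the plate, so the centroid depth is h_c = 0.7 m.
A = π(0.7)² = 1.53938 m².
Resultant F = γ·h_c·A = 9.05463 × 0.7 × 1.53938 = 9.75696 kN.
I_c = πr⁴/4 = π × 0.7⁴/4 = 0.188574 m⁴.
Centre of pressure: y_p = y_c + I_c/(y_c·A) = 0.7 + 0.188574/(0.7 × 1.53938) = 0.7 + 0.175 = 0.875 m along the plane.
The resultant acts 0.7 + 0.175 = 0.875 m (along the plate) below the hinge at the top edge, so the moment about the hinge is M = F × 0.875 = 9.75696 × 0.875 = 8.53734 kN·m.
A normal force at the bottom, 1.4 m from the hinge, must supply this moment: P = 8.53734/1.4 = 6.0981 kN.

P ≈ 6.10 kN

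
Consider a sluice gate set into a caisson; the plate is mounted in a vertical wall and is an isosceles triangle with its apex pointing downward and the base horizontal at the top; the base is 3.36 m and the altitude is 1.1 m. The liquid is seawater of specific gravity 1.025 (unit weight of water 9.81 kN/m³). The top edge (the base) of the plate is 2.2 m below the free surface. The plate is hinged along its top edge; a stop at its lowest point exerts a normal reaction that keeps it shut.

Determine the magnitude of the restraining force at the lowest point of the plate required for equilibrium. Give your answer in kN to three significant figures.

P ≈ 17.0 kN

γ = 1.025 × 9.81 = 10.05525 kN/m³.
With the apex down, the centroid sits h/3 = 1.1/3 = 0.366667 m below the base (the top edge), so the centroid depth is h_c = 2.2 + 0.366667 = 2.56667 m.
A = ½ × 3.36 × 1.1 = 1.848 m².
Resultant F = γ·h_c·A = 10.05525 × 2.56667 × 1.848 = 47.6941 kN.
I_c = b·h³/36 = 3.36 × 1.1³/36 = 0.124227 m⁴.
Centre of pressure: y_p = y_c + I_c/(y_c·A) = 2.56667 + 0.124227/(2.56667 × 1.848) = 2.56667 + 0.0261905 = 2.59286 m along the plane.
The resultant acts 0.366667 + 0.0261905 = 0.392858 m (along the plate) below the hinge at the top edge, so the moment about the hinge is M = F × 0.392858 = 47.6941 × 0.392858 = 18.737 kN·m.
A normal force at the bottom, 1.1 m from the hinge, must supply this moment: P = 18.737/1.1 = 17.0336 kN.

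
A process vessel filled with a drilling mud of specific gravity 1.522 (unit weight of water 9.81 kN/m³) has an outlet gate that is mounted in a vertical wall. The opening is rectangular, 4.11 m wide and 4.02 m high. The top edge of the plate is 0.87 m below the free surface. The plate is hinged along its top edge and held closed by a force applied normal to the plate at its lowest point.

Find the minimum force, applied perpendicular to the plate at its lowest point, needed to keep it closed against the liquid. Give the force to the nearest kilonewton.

γ = 1.522 × 9.81 = 14.93082 kN/m³.
The centroid lies 4.02/2 = 2.01 m below the top edge, so the centroid depth is h_c = 0.87 + 2.01 = 2.88 m.
A = 4.11 × 4.02 = 16.5222 m².
Resultant F = γ·h_c·A = 14.93082 × 2.88 × 16.5222 = 710.467 kN.
I_c = b·h³/12 = 4.11 × 4.02³/12 = 22.2504 m⁴.
Centre of pressure: y_p = y_c + I_c/(y_c·A) = 2.88 + 22.2504/(2.88 × 16.5222) = 2.88 + 0.467603 = 3.3476 m along the plane.
The resultant acts 2.01 + 0.467603 = 2.4776 m (along the plate) below the hinge at the top edge, so the moment about the hinge is M = F × 2.4776 = 710.467 × 2.4776 = 1760.25 kN·m.
A normal force at the bottom, 4.02 m from the hinge, must supply this moment: P = 1760.25/4.02 = 437.873 kN.

P ≈ 438 kN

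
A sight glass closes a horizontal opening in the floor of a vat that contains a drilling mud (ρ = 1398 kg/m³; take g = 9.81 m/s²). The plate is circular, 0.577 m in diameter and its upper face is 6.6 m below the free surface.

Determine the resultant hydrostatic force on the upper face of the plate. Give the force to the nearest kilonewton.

F ≈ 24 kN

γ = ρg = 1398 × 9.81 / 1000 = 13.71438 kN/m³.
The plate is horizontal, so pressure is uniform at p = γ·h = 13.71438 × 6.6 = 90.5149 kN/m².
A = π(0.2885)² = 0.261482 m².
F = p·A = 90.5149 × 0.261482 = 23.668 kN.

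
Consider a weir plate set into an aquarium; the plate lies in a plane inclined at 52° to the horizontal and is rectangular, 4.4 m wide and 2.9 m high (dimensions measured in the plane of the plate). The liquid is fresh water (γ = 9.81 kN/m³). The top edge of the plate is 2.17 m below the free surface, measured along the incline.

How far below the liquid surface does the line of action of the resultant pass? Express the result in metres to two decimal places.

h_p = 3.01 m

γ = 9.81 kN/m³.
Let θ = 52° be the plate's angle to the horizontal; measure y along the incline from where the plane meets the free surface. Vertical depth h = y·sinθ with sinθ = 0.788011.
The centroid lies 2.9/2 = 1.45 m below the top edge, so y_c = 2.17 + 1.45 = 3.62 m and h_c = 3.62 × 0.788011 = 2.8526 m.
A = 4.4 × 2.9 = 12.76 m².
Resultant F = γ·h_c·A = 9.81 × 2.8526 × 12.76 = 357.076 kN.
I_c = b·h³/12 = 4.4 × 2.9³/12 = 8.94263 m⁴.
Centre of pressure: y_p = y_c + I_c/(y_c·A) = 3.62 + 8.94263/(3.62 × 12.76) = 3.62 + 0.1936 = 3.8136 m along the plane.
Vertically, h_p = y_p·sinθ = 3.8136 × 0.788011 = 3.00516 m.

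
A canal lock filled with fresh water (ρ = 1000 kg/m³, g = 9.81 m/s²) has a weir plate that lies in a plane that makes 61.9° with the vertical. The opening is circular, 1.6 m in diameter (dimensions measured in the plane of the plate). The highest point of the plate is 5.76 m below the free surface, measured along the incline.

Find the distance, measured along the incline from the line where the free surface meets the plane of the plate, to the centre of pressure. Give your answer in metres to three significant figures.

γ = ρg = 1000 × 9.81 = 9810 N/m³ = 9.81 kN/m³.
The plate makes 61.9° with the vertical, i.e. θ = 90° − 61.9° = 28.1° to the horizontal. Measuring y along the incline from the free-surface line, vertical depth h = y·sinθ with sinθ = 0.471012.
The centroid is at the centre, 0.8 m below the top of the plate, so y_c = 5.76 + 0.8 = 6.56 m and h_c = 6.56 × 0.471012 = 3.08984 m.
A = π(0.8)² = 2.01062 m².
Resultant F = γ·h_c·A = 9.81 × 3.08984 × 2.01062 = 60.9446 kN.
I_c = πr⁴/4 = π × 0.8⁴/4 = 0.321699 m⁴.
Centre of pressure: y_p = y_c + I_c/(y_c·A) = 6.56 + 0.321699/(6.56 × 2.01062) = 6.56 + 0.0243902 = 6.58439 m along the plane.

y_p = 6.58 m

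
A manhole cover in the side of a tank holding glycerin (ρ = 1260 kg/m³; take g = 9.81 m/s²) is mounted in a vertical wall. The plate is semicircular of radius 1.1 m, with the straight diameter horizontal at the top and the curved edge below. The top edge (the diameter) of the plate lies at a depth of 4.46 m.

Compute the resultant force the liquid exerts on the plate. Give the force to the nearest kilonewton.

F ≈ 116 kN

γ = ρg = 1260 × 9.81 / 1000 = 12.3606 kN/m³.
The centroid of a semicircle lies 4r/(3π) = 0.466854 m from the diameter, here below the top edge, so the centroid depth is h_c = 4.46 + 0.466854 = 4.92685 m.
A = πr²/2 = π × 1.1²/2 = 1.90066 m².
Resultant F = γ·h_c·A = 12.3606 × 4.92685 × 1.90066 = 115.748 kN.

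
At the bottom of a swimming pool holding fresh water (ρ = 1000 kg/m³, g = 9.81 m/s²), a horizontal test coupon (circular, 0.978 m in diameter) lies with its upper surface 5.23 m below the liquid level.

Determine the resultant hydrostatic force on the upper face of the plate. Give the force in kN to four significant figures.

F ≈ 38.54 kN

γ = ρg = 1000 × 9.81 = 9810 N/m³ = 9.81 kN/m³.
The plate is horizontal, so pressure is uniform at p = γ·h = 9.81 × 5.23 = 51.3063 kN/m².
A = π(0.489)² = 0.751221 m².
F = p·A = 51.3063 × 0.751221 = 38.5424 kN.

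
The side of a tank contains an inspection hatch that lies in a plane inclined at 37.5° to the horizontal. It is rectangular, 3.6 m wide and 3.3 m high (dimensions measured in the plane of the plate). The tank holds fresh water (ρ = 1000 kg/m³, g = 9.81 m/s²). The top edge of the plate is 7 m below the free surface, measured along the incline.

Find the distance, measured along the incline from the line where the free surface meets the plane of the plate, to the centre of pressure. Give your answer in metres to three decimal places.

y_p = 8.755 m

γ = ρg = 1000 × 9.81 = 9810 N/m³ = 9.81 kN/m³.
Let θ = 37.5° be the plate's angle to the horizontal; measure y along the incline from where the plane meets the free surface. Vertical depth h = y·sinθ with sinθ = 0.608761.
The centroid lies 3.3/2 = 1.65 m below the top edge, so y_c = 7 + 1.65 = 8.65 m and h_c = 8.65 × 0.608761 = 5.26578 m.
A = 3.6 × 3.3 = 11.88 m².
Resultant F = γ·h_c·A = 9.81 × 5.26578 × 11.88 = 613.689 kN.
I_c = b·h³/12 = 3.6 × 3.3³/12 = 10.7811 m⁴.
Centre of pressure: y_p = y_c + I_c/(y_c·A) = 8.65 + 10.7811/(8.65 × 11.88) = 8.65 + 0.104913 = 8.75491 m along the plane.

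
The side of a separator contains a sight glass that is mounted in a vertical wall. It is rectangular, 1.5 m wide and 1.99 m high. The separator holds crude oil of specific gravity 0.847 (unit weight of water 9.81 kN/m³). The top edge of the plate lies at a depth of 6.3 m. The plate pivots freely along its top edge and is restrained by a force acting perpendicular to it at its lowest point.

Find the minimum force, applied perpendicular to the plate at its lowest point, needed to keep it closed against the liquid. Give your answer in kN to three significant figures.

γ = 0.847 × 9.81 = 8.30907 kN/m³.
The centroid lies 1.99/2 = 0.995 m below the top edge, so the centroid depth is h_c = 6.3 + 0.995 = 7.295 m.
A = 1.5 × 1.99 = 2.985 m².
Resultant F = γ·h_c·A = 8.30907 × 7.295 × 2.985 = 180.935 kN.
I_c = b·h³/12 = 1.5 × 1.99³/12 = 0.985075 m⁴.
Centre of pressure: y_p = y_c + I_c/(y_c·A) = 7.295 + 0.985075/(7.295 × 2.985) = 7.295 + 0.0452376 = 7.34024 m along the plane.
The resultant acts 0.995 + 0.0452376 = 1.04024 m (along the plate) below the hinge at the top edge, so the moment about the hinge is M = F × 1.04024 = 180.935 × 1.04024 = 188.216 kN·m.
A normal force at the bottom, 1.99 m from the hinge, must supply this moment: P = 188.216/1.99 = 94.5809 kN.

P ≈ 94.6 kN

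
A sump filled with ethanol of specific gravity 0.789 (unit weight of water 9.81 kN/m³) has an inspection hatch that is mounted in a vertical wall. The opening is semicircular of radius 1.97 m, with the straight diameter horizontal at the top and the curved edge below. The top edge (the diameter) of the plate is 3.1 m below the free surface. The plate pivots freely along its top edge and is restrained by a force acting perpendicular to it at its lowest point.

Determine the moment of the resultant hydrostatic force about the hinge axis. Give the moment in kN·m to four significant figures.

M ≈ 168.1 kN·m

γ = 0.789 × 9.81 = 7.74009 kN/m³.
The centroid of a semicircle lies 4r/(3π) = 0.836094 m from the diameter, here below the top edge, so the centroid depth is h_c = 3.1 + 0.836094 = 3.93609 m.
A = πr²/2 = π × 1.97²/2 = 6.0961 m².
Resultant F = γ·h_c·A = 7.74009 × 3.93609 × 6.0961 = 185.722 kN.
I_c = (π/8 − 8/(9π))·r⁴ = 0.109757 × 1.97⁴ = 1.65309 m⁴.
Centre of pressure: y_p = y_c + I_c/(y_c·A) = 3.93609 + 1.65309/(3.93609 × 6.0961) = 3.93609 + 0.0688937 = 4.00498 m along the plane.
The resultant acts 0.836094 + 0.0688937 = 0.904988 m (along the plate) below the hinge at the top edge, so the moment about the hinge is M = F × 0.904988 = 185.722 × 0.904988 = 168.076 kN·m.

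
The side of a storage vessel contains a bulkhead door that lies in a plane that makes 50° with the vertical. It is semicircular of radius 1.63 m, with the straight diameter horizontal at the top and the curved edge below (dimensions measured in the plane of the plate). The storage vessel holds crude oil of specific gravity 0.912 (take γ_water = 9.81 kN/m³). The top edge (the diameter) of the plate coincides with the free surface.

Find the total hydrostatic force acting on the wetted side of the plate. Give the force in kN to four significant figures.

F ≈ 16.60 kN

γ = 0.912 × 9.81 = 8.94672 kN/m³.
The plate makes 50° with the vertical, i.e. θ = 90° − 50° = 40° to the horizontal. Measuring y along the incline from the free-surface line, vertical depth h = y·sinθ with sinθ = 0.642788.
The centroid of a semicircle lies 4r/(3π) = 0.691793 m from the diameter, here below the top edge, so y_c = 0.691793 m and h_c = 0.691793 × 0.642788 = 0.444676 m.
A = πr²/2 = π × 1.63²/2 = 4.17345 m².
Resultant F = γ·h_c·A = 8.94672 × 0.444676 × 4.17345 = 16.6036 kN.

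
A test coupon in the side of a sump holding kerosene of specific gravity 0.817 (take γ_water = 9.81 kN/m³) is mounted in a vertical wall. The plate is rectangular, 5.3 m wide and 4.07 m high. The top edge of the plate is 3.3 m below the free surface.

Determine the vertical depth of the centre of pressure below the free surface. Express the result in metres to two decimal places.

γ = 0.817 × 9.81 = 8.01477 kN/m³.
The centroid lies 4.07/2 = 2.035 m below the top edge, so the centroid depth is h_c = 3.3 + 2.035 = 5.335 m.
A = 5.3 × 4.07 = 21.571 m².
Resultant F = γ·h_c·A = 8.01477 × 5.335 × 21.571 = 922.35 kN.
I_c = b·h³/12 = 5.3 × 4.07³/12 = 29.7768 m⁴.
Centre of pressure: y_p = y_c + I_c/(y_c·A) = 5.335 + 29.7768/(5.335 × 21.571) = 5.335 + 0.258746 = 5.59375 m along the plane.

h_p = 5.59 m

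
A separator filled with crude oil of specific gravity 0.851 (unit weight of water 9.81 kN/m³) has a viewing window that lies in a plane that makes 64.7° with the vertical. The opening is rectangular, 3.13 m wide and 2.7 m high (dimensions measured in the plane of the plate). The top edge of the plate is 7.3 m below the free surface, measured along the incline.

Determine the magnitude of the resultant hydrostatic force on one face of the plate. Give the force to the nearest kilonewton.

γ = 0.851 × 9.81 = 8.34831 kN/m³.
The plate makes 64.7° with the vertical, i.e. θ = 90° − 64.7° = 25.3° to the horizontal. Measuring y along the incline from the free-surface line, vertical depth h = y·sinθ with sinθ = 0.427358.
The centroid lies 2.7/2 = 1.35 m below the top edge, so y_c = 7.3 + 1.35 = 8.65 m and h_c = 8.65 × 0.427358 = 3.69665 m.
A = 3.13 × 2.7 = 8.451 m².
Resultant F = γ·h_c·A = 8.34831 × 3.69665 × 8.451 = 260.804 kN.

F ≈ 261 kN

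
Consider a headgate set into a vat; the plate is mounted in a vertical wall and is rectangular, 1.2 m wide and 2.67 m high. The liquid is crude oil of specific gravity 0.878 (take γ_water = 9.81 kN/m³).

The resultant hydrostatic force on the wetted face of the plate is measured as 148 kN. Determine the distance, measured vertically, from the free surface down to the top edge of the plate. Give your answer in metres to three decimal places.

d_top ≈ 4.028 m

γ = 0.878 × 9.81 = 8.61318 kN/m³.
A = 1.2 × 2.67 = 3.204 m².
From F = γ·h_c·A, the centroid depth is h_c = 148/(8.61318 × 3.204) = 5.36297 m.
The centroid lies 2.67/2 = 1.335 m below the top edge, so the top edge sits at h_top = 5.36297 − 1.335 = 4.02797 m below the surface.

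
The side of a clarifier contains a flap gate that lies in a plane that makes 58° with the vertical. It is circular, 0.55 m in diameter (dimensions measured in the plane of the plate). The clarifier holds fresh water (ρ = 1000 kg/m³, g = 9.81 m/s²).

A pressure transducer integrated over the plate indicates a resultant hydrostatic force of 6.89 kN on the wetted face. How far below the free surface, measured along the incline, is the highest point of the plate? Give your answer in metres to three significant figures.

γ = ρg = 1000 × 9.81 = 9810 N/m³ = 9.81 kN/m³.
A = π(0.275)² = 0.237583 m².
From F = γ·h_c·A, the centroid depth is h_c = 6.89/(9.81 × 0.237583) = 2.95621 m.
The plate makes 58° with the vertical, i.e. θ = 90° − 58° = 32° to the horizontal. Measuring y along the incline from the free-surface line, vertical depth h = y·sinθ with sinθ = 0.529919.
Along the incline, y_c = h_c/sinθ = 2.95621/0.529919 = 5.57861 m.
The centroid is at the centre, 0.275 m below the top of the plate, so the highest point sits at y_top = 5.57861 − 0.275 = 5.30361 m along the incline.

y_top ≈ 5.30 m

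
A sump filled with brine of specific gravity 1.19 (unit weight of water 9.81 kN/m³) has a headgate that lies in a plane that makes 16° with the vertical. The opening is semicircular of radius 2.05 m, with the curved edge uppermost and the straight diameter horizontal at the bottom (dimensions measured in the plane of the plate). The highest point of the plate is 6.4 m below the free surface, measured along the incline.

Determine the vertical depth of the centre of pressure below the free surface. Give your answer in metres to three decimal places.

h_p = 7.324 m

γ = 1.19 × 9.81 = 11.6739 kN/m³.
The plate makes 16° with the vertical, i.e. θ = 90° − 16° = 74° to the horizontal. Measuring y along the incline from the free-surface line, vertical depth h = y·sinθ with sinθ = 0.961262.
The centroid lies 4r/(3π) = 0.870047 m above the diameter, so r − 4r/(3π) = 2.05 − 0.870047 = 1.17995 m below the topmost point, so y_c = 6.4 + 1.17995 = 7.57995 m and h_c = 7.57995 × 0.961262 = 7.28632 m.
A = πr²/2 = π × 2.05²/2 = 6.60127 m².
Resultant F = γ·h_c·A = 11.6739 × 7.28632 × 6.60127 = 561.503 kN.
I_c = (π/8 − 8/(9π))·r⁴ = 0.109757 × 2.05⁴ = 1.93842 m⁴.
Centre of pressure: y_p = y_c + I_c/(y_c·A) = 7.57995 + 1.93842/(7.57995 × 6.60127) = 7.57995 + 0.0387395 = 7.61869 m along the plane.
Vertically, h_p = y_p·sinθ = 7.61869 × 0.961262 = 7.32356 m.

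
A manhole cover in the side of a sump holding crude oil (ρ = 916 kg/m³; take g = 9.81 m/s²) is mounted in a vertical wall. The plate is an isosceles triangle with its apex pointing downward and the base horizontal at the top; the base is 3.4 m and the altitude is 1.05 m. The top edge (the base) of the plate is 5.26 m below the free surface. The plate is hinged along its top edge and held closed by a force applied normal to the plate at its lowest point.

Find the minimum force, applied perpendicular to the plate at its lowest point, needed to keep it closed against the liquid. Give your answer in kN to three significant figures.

P ≈ 30.9 kN

γ = ρg = 916 × 9.81 / 1000 = 8.98596 kN/m³.
With the apex down, the centroid sits h/3 = 1.05/3 = 0.35 m below the base (the top edge), so the centroid depth is h_c = 5.26 + 0.35 = 5.61 m.
A = ½ × 3.4 × 1.05 = 1.785 m².
Resultant F = γ·h_c·A = 8.98596 × 5.61 × 1.785 = 89.9841 kN.
I_c = b·h³/36 = 3.4 × 1.05³/36 = 0.109331 m⁴.
Centre of pressure: y_p = y_c + I_c/(y_c·A) = 5.61 + 0.109331/(5.61 × 1.785) = 5.61 + 0.010918 = 5.62092 m along the plane.
The resultant acts 0.35 + 0.010918 = 0.360918 m (along the plate) below the hinge at the top edge, so the moment about the hinge is M = F × 0.360918 = 89.9841 × 0.360918 = 32.4769 kN·m.
A normal force at the bottom, 1.05 m from the hinge, must supply this moment: P = 32.4769/1.05 = 30.9304 kN.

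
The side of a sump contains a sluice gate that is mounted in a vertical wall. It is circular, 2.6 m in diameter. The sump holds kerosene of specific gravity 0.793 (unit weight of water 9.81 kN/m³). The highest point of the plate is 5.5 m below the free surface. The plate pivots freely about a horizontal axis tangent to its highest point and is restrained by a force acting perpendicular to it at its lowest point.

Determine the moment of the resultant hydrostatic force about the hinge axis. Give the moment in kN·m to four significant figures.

γ = 0.793 × 9.81 = 7.77933 kN/m³.
The centroid is at the centre, 1.3 m below the top of the plate, so the centroid depth is h_c = 5.5 + 1.3 = 6.8 m.
A = π(1.3)² = 5.30929 m².
Resultant F = γ·h_c·A = 7.77933 × 6.8 × 5.30929 = 280.858 kN.
I_c = πr⁴/4 = π × 1.3⁴/4 = 2.24318 m⁴.
Centre of pressure: y_p = y_c + I_c/(y_c·A) = 6.8 + 2.24318/(6.8 × 5.30929) = 6.8 + 0.0621325 = 6.86213 m along the plane.
The resultant acts 1.3 + 0.0621325 = 1.36213 m (along the plate) below the hinge at the top edge, so the moment about the hinge is M = F × 1.36213 = 280.858 × 1.36213 = 382.565 kN·m.

M ≈ 382.6 kN·m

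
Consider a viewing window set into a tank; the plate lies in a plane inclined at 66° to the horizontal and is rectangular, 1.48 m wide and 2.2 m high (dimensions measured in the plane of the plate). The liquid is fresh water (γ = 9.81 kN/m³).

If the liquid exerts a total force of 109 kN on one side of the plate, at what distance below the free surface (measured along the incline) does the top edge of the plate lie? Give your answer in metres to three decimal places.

y_top ≈ 2.635 m

γ = 9.81 kN/m³.
A = 1.48 × 2.2 = 3.256 m².
From F = γ·h_c·A, the centroid depth is h_c = 109/(9.81 × 3.256) = 3.4125 m.
Let θ = 66° be the plate's angle to the horizontal; measure y along the incline from where the plane meets the free surface. Vertical depth h = y·sinθ with sinθ = 0.913545.
Along the incline, y_c = h_c/sinθ = 3.4125/0.913545 = 3.73545 m.
The centroid lies 2.2/2 = 1.1 m below the top edge, so the top edge sits at y_top = 3.73545 − 1.1 = 2.63545 m along the incline.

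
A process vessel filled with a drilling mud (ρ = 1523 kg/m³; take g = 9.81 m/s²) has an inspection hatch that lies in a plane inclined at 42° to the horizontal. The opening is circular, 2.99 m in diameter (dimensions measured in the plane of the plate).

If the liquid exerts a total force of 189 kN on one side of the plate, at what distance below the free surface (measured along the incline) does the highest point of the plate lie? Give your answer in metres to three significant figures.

y_top ≈ 1.20 m

γ = ρg = 1523 × 9.81 / 1000 = 14.94063 kN/m³.
A = π(1.495)² = 7.02154 m².
From F = γ·h_c·A, the centroid depth is h_c = 189/(14.94063 × 7.02154) = 1.80161 m.
Let θ = 42° be the plate's angle to the horizontal; measure y along the incline from where the plane meets the free surface. Vertical depth h = y·sinθ with sinθ = 0.669131.
Along the incline, y_c = h_c/sinθ = 1.80161/0.669131 = 2.69246 m.
The centroid is at the centre, 1.495 m below the top of the plate, so the highest point sits at y_top = 2.69246 − 1.495 = 1.19746 m along the incline.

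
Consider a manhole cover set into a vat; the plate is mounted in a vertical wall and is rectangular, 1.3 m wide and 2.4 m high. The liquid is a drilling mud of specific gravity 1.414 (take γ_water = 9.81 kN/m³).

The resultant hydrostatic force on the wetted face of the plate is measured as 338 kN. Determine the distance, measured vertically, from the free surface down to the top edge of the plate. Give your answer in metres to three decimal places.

γ = 1.414 × 9.81 = 13.87134 kN/m³.
A = 1.3 × 2.4 = 3.12 m².
From F = γ·h_c·A, the centroid depth is h_c = 338/(13.87134 × 3.12) = 7.80987 m.
The centroid lies 2.4/2 = 1.2 m below the top edge, so the top edge sits at h_top = 7.80987 − 1.2 = 6.60987 m below the surface.

d_top ≈ 6.610 m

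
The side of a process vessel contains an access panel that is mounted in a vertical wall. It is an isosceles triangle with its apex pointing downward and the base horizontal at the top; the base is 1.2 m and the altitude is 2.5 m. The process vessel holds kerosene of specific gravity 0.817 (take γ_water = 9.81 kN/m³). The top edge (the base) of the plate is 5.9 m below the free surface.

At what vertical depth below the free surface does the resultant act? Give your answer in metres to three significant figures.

h_p = 6.78 m

γ = 0.817 × 9.81 = 8.01477 kN/m³.
With the apex down, the centroid sits h/3 = 2.5/3 = 0.833333 m below the base (the top edge), so the centroid depth is h_c = 5.9 + 0.833333 = 6.73333 m.
A = ½ × 1.2 × 2.5 = 1.5 m².
Resultant F = γ·h_c·A = 8.01477 × 6.73333 × 1.5 = 80.9491 kN.
I_c = b·h³/36 = 1.2 × 2.5³/36 = 0.520833 m⁴.
Centre of pressure: y_p = y_c + I_c/(y_c·A) = 6.73333 + 0.520833/(6.73333 × 1.5) = 6.73333 + 0.0515676 = 6.7849 m along the plane.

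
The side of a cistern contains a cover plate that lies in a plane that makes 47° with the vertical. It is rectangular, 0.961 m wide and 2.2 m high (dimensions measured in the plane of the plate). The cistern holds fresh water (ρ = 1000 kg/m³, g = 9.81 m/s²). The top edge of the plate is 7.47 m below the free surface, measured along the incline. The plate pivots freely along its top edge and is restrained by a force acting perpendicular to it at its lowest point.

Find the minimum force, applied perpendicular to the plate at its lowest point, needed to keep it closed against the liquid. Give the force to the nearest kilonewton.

γ = ρg = 1000 × 9.81 = 9810 N/m³ = 9.81 kN/m³.
The plate makes 47° with the vertical, i.e. θ = 90° − 47° = 43° to the horizontal. Measuring y along the incline from the free-surface line, vertical depth h = y·sinθ with sinθ = 0.681998.
The centroid lies 2.2/2 = 1.1 m below the top edge, so y_c = 7.47 + 1.1 = 8.57 m and h_c = 8.57 × 0.681998 = 5.84472 m.
A = 0.961 × 2.2 = 2.1142 m².
Resultant F = γ·h_c·A = 9.81 × 5.84472 × 2.1142 = 121.221 kN.
I_c = b·h³/12 = 0.961 × 2.2³/12 = 0.852727 m⁴.
Centre of pressure: y_p = y_c + I_c/(y_c·A) = 8.57 + 0.852727/(8.57 × 2.1142) = 8.57 + 0.0470634 = 8.61706 m along the plane.
The resultant acts 1.1 + 0.0470634 = 1.14706 m (along the plate) below the hinge at the top edge, so the moment about the hinge is M = F × 1.14706 = 121.221 × 1.14706 = 139.048 kN·m.
A normal force at the bottom, 2.2 m from the hinge, must supply this moment: P = 139.048/2.2 = 63.2036 kN.

P ≈ 63 kN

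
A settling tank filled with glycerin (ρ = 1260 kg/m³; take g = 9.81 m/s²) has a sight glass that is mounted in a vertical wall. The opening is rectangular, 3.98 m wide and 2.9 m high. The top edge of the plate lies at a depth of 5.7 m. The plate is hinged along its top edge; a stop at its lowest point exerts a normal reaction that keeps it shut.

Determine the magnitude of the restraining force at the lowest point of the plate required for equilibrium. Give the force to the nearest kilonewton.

γ = ρg = 1260 × 9.81 / 1000 = 12.3606 kN/m³.
The centroid lies 2.9/2 = 1.45 m below the top edge, so the centroid depth is h_c = 5.7 + 1.45 = 7.15 m.
A = 3.98 × 2.9 = 11.542 m².
Resultant F = γ·h_c·A = 12.3606 × 7.15 × 11.542 = 1020.06 kN.
I_c = b·h³/12 = 3.98 × 2.9³/12 = 8.08902 m⁴.
Centre of pressure: y_p = y_c + I_c/(y_c·A) = 7.15 + 8.08902/(7.15 × 11.542) = 7.15 + 0.0980187 = 7.24802 m along the plane.
The resultant acts 1.45 + 0.0980187 = 1.54802 m (along the plate) below the hinge at the top edge, so the moment about the hinge is M = F × 1.54802 = 1020.06 × 1.54802 = 1579.07 kN·m.
A normal force at the bottom, 2.9 m from the hinge, must supply this moment: P = 1579.07/2.9 = 544.507 kN.

P ≈ 545 kN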